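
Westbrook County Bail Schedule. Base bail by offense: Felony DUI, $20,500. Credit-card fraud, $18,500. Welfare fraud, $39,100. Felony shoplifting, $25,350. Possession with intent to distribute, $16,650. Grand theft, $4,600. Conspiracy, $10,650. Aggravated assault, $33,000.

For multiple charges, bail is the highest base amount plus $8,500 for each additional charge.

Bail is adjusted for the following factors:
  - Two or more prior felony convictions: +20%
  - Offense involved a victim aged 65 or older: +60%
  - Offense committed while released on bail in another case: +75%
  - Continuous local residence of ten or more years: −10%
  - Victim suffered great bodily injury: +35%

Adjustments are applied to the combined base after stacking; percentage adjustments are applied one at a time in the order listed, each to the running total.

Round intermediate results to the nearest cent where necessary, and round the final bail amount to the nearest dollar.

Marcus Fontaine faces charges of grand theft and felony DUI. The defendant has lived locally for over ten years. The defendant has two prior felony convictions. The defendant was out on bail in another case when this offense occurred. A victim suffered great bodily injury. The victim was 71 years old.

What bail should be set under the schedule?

Base amounts from the schedule: grand theft $4,600; felony DUI $20,500.
Stacking rule: highest base plus $8,500 per additional charge. Highest is felony DUI at $20,500; 1 additional charge → +$8,500. Combined base = $29,000.
Two or more prior felony convictions (+20%): $29,000 × 1.2 = $34,800.
Offense involved a victim aged 65 or older (+60%): $34,800 × 1.6 = $55,680.
Offense committed while released on bail in another case (+75%): $55,680 × 1.75 = $97,440.
Continuous local residence of ten or more years (−10%): $97,440 × 0.9 = $87,696.
Victim suffered great bodily injury (+35%): $87,696 × 1.35 = $118,389.60.
Rounded to the nearest dollar: $118,390.

$118,390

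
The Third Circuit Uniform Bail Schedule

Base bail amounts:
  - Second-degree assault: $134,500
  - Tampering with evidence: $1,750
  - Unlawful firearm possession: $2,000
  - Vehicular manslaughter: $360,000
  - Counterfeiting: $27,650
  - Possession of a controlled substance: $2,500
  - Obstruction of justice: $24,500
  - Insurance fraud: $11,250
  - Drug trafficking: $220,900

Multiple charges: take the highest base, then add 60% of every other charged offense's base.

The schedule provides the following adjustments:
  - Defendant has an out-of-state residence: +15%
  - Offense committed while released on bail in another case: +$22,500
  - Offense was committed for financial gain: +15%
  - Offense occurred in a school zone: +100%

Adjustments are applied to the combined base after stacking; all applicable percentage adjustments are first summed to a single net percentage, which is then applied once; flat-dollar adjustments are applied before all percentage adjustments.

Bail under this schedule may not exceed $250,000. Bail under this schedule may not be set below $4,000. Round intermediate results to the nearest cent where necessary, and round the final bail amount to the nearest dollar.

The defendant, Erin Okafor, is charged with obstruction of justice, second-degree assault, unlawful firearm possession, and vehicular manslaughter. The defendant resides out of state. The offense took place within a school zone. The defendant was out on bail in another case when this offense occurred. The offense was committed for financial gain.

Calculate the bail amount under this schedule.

$250,000

Base amounts from the schedule: obstruction of justice $24,500; second-degree assault $134,500; unlawful firearm possession $2,000; vehicular manslaughter $360,000.
Stacking rule: highest base plus 60% of each additional charge. Highest is vehicular manslaughter at $360,000. Additional: $24,500 × 60% = $14,700; $134,500 × 60% = $80,700; $2,000 × 60% = $1,200. Combined base = $360,000 + $96,600 = $456,600.
Offense committed while released on bail in another case (+$22,500 flat): $456,600 + $22,500 = $479,100.
Net percentage adjustment: +15% +15% +100% = +130%. $479,100 × 2.3 = $1,101,930.
Result $1,101,930 exceeds the maximum of $250,000; bail is capped at $250,000.
$250,000 is at or above the $4,000 minimum.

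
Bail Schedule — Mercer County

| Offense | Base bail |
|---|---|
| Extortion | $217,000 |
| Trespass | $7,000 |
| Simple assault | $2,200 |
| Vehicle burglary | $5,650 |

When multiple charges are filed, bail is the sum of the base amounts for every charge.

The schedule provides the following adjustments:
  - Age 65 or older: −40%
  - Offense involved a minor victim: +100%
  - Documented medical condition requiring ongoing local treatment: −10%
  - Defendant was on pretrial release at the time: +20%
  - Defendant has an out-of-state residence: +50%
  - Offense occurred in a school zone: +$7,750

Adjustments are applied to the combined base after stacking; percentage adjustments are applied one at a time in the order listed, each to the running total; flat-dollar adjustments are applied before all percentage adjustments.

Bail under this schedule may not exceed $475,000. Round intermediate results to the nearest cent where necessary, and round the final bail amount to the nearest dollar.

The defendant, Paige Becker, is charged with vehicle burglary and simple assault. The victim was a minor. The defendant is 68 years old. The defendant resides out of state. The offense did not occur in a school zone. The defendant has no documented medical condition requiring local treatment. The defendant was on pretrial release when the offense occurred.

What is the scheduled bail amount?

$16,956

Base amounts from the schedule: vehicle burglary $5,650; simple assault $2,200.
Stacking rule: sum of all bases. $5,650 + $2,200 = $7,850.
Age 65 or older (−40%): $7,850 × 0.6 = $4,710.
Offense involved a minor victim (+100%): $4,710 × 2 = $9,420.
Defendant was on pretrial release at the time (+20%): $9,420 × 1.2 = $11,304.
Defendant has an out-of-state residence (+50%): $11,304 × 1.5 = $16,956.
$16,956 is within the $475,000 maximum.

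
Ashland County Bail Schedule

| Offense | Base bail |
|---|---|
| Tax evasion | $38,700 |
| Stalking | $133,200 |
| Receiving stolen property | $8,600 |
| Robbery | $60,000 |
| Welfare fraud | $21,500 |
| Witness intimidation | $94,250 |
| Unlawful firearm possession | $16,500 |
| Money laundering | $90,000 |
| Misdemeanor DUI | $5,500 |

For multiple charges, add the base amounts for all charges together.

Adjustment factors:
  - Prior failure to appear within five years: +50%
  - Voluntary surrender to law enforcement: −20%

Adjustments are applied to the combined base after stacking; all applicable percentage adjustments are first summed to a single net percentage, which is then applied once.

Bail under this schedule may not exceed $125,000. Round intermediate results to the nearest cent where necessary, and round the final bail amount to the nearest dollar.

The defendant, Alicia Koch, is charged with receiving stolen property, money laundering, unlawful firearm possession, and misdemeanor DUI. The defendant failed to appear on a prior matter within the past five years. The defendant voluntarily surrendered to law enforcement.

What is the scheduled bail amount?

Base amounts from the schedule: receiving stolen property $8,600; money laundering $90,000; unlawful firearm possession $16,500; misdemeanor DUI $5,500.
Stacking rule: sum of all bases. $8,600 + $90,000 + $16,500 + $5,500 = $120,600.
Net percentage adjustment: +50% −20% = +30%. $120,600 × 1.3 = $156,780.
Result $156,780 exceeds the maximum of $125,000; bail is capped at $125,000.

$125,000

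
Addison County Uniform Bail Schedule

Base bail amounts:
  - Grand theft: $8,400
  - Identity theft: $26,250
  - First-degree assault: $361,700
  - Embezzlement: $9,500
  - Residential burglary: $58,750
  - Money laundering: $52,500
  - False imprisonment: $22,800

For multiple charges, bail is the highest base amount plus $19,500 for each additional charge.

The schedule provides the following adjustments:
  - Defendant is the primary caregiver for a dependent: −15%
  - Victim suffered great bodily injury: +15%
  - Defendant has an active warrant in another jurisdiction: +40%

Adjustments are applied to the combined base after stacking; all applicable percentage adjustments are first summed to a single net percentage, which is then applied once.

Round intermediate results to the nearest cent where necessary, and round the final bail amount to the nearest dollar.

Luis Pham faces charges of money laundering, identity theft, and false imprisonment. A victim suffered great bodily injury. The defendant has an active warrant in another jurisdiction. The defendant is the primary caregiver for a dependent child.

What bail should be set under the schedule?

$128,100

Base amounts from the schedule: money laundering $52,500; identity theft $26,250; false imprisonment $22,800.
Stacking rule: highest base plus $19,500 per additional charge. Highest is money laundering at $52,500; 2 additional charges → +$39,000. Combined base = $91,500.
Net percentage adjustment: −15% +15% +40% = +40%. $91,500 × 1.4 = $128,100.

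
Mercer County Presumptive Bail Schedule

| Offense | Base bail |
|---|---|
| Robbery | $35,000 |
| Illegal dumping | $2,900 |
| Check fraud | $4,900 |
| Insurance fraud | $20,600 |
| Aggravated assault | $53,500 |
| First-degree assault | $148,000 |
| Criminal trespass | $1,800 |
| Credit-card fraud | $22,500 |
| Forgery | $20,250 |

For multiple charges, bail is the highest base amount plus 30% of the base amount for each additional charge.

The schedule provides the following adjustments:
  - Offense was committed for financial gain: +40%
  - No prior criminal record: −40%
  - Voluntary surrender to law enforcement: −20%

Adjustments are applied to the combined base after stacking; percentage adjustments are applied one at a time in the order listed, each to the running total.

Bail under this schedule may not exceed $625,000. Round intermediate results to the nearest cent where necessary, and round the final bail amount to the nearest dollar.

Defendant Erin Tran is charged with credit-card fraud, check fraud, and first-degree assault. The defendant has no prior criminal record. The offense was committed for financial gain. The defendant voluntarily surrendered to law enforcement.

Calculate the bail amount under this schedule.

Base amounts from the schedule: credit-card fraud $22,500; check fraud $4,900; first-degree assault $148,000.
Stacking rule: highest base plus 30% of each additional charge. Highest is first-degree assault at $148,000. Additional: $22,500 × 30% = $6,750; $4,900 × 30% = $1,470. Combined base = $148,000 + $8,220 = $156,220.
Offense was committed for financial gain (+40%): $156,220 × 1.4 = $218,708.
No prior criminal record (−40%): $218,708 × 0.6 = $131,224.80.
Voluntary surrender to law enforcement (−20%): $131,224.80 × 0.8 = $104,979.84.
$104,979.84 is within the $625,000 maximum.
Rounded to the nearest dollar: $104,980.

$104,980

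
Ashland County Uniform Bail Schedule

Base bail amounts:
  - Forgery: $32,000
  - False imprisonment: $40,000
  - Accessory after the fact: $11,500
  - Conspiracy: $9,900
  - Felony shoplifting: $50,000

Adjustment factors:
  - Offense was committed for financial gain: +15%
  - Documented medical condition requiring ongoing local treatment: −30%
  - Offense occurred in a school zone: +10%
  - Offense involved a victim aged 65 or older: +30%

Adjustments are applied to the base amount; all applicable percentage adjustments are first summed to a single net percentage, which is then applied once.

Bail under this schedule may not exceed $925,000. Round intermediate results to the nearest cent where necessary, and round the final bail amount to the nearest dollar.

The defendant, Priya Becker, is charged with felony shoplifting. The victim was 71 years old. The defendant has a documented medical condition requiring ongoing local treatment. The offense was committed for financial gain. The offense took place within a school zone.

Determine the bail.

$62,500

Base amounts from the schedule: felony shoplifting $50,000.
Single charge. Combined base = $50,000.
Net percentage adjustment: +15% −30% +10% +30% = +25%. $50,000 × 1.25 = $62,500.
$62,500 is within the $925,000 maximum.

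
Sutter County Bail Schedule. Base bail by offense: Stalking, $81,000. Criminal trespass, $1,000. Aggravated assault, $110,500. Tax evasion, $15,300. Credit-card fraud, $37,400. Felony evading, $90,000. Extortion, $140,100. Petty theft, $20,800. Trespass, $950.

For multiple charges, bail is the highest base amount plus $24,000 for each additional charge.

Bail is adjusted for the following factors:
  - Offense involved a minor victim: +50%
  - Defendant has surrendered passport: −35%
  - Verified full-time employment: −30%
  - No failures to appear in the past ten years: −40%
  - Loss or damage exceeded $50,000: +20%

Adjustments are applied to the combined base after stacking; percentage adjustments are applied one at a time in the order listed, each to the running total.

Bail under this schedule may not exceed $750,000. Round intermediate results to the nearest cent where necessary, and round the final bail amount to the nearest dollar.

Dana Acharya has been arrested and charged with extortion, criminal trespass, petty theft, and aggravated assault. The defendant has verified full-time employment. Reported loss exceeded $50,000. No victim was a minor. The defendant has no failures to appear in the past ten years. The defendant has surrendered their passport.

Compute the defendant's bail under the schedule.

Base amounts from the schedule: extortion $140,100; criminal trespass $1,000; petty theft $20,800; aggravated assault $110,500.
Stacking rule: highest base plus $24,000 per additional charge. Highest is extortion at $140,100; 3 additional charges → +$72,000. Combined base = $212,100.
Defendant has surrendered passport (−35%): $212,100 × 0.65 = $137,865.
Verified full-time employment (−30%): $137,865 × 0.7 = $96,505.50.
No failures to appear in the past ten years (−40%): $96,505.50 × 0.6 = $57,903.30.
Loss or damage exceeded $50,000 (+20%): $57,903.30 × 1.2 = $69,483.96.
$69,483.96 is within the $750,000 maximum.
Rounded to the nearest dollar: $69,484.

$69,484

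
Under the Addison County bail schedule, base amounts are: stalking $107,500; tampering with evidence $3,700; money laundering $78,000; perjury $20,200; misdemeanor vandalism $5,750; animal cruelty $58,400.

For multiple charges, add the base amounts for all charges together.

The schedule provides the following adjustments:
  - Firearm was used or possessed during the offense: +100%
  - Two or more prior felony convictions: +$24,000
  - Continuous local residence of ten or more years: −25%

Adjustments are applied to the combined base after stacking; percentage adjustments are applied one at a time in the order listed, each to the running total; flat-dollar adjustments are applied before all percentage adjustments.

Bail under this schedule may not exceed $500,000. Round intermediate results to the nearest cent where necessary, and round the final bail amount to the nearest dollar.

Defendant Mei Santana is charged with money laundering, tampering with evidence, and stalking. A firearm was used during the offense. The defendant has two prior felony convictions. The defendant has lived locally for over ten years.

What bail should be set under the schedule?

$319,800

Base amounts from the schedule: money laundering $78,000; tampering with evidence $3,700; stalking $107,500.
Stacking rule: sum of all bases. $78,000 + $3,700 + $107,500 = $189,200.
Two or more prior felony convictions (+$24,000 flat): $189,200 + $24,000 = $213,200.
Firearm was used or possessed during the offense (+100%): $213,200 × 2 = $426,400.
Continuous local residence of ten or more years (−25%): $426,400 × 0.75 = $319,800.
$319,800 is within the $500,000 maximum.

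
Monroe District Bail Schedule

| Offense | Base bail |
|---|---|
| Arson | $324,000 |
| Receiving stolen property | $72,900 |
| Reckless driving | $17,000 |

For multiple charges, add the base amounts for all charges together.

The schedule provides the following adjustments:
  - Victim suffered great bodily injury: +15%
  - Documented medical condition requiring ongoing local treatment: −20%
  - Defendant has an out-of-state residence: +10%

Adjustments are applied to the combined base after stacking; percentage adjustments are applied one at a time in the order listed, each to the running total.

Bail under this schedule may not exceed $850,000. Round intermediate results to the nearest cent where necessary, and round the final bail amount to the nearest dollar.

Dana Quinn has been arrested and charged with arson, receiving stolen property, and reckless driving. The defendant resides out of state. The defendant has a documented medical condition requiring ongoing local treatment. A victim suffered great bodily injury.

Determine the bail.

$418,867

Base amounts from the schedule: arson $324,000; receiving stolen property $72,900; reckless driving $17,000.
Stacking rule: sum of all bases. $324,000 + $72,900 + $17,000 = $413,900.
Victim suffered great bodily injury (+15%): $413,900 × 1.15 = $475,985.
Documented medical condition requiring ongoing local treatment (−20%): $475,985 × 0.8 = $380,788.
Defendant has an out-of-state residence (+10%): $380,788 × 1.1 = $418,866.80.
$418,866.80 is within the $850,000 maximum.
Rounded to the nearest dollar: $418,867.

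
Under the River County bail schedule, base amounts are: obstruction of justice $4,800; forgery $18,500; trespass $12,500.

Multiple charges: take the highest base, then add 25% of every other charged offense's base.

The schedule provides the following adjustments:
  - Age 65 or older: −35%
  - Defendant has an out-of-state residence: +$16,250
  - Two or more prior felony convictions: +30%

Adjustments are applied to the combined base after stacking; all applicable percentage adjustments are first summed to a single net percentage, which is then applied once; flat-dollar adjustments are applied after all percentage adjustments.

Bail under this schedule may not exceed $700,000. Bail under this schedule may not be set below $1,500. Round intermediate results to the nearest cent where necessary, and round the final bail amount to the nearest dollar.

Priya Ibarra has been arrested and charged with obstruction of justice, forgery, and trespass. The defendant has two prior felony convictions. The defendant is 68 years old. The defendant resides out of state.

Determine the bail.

Base amounts from the schedule: obstruction of justice $4,800; forgery $18,500; trespass $12,500.
Stacking rule: highest base plus 25% of each additional charge. Highest is forgery at $18,500. Additional: $4,800 × 25% = $1,200; $12,500 × 25% = $3,125. Combined base = $18,500 + $4,325 = $22,825.
Net percentage adjustment: −35% +30% = −5%. $22,825 × 0.95 = $21,683.75.
Defendant has an out-of-state residence (+$16,250 flat): $21,683.75 + $16,250 = $37,933.75.
$37,933.75 is within the $700,000 maximum.
$37,933.75 is at or above the $1,500 minimum.
Rounded to the nearest dollar: $37,934.

$37,934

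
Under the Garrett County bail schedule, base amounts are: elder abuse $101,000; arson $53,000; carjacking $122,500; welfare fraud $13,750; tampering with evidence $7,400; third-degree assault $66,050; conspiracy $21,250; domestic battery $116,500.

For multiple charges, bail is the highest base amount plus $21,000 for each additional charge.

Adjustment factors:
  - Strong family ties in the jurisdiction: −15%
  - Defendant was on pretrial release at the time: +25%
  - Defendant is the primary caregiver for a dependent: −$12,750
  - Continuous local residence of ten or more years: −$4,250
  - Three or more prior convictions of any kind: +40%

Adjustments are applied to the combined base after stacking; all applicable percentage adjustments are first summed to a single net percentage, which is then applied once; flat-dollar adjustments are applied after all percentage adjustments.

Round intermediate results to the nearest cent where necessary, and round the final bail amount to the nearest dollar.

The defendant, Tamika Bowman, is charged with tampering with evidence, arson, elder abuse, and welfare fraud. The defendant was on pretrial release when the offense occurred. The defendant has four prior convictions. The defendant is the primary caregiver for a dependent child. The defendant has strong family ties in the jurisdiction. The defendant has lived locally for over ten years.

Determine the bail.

$229,000

Base amounts from the schedule: tampering with evidence $7,400; arson $53,000; elder abuse $101,000; welfare fraud $13,750.
Stacking rule: highest base plus $21,000 per additional charge. Highest is elder abuse at $101,000; 3 additional charges → +$63,000. Combined base = $164,000.
Net percentage adjustment: −15% +25% +40% = +50%. $164,000 × 1.5 = $246,000.
Defendant is the primary caregiver for a dependent (−$12,750 flat): $246,000 − $12,750 = $233,250.
Continuous local residence of ten or more years (−$4,250 flat): $233,250 − $4,250 = $229,000.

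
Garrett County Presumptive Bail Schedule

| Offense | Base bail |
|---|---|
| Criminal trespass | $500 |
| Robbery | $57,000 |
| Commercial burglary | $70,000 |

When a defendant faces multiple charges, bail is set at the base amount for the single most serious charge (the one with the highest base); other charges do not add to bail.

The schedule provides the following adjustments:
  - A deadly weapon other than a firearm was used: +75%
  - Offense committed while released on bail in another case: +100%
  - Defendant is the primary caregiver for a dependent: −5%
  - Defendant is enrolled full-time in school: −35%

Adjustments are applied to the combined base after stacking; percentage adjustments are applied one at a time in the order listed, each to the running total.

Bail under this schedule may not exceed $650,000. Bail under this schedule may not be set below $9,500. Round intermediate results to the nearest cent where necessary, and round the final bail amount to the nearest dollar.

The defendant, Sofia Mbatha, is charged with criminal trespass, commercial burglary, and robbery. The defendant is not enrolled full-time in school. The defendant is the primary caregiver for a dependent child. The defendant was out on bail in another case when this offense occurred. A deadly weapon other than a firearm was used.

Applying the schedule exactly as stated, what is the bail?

Base amounts from the schedule: criminal trespass $500; commercial burglary $70,000; robbery $57,000.
Stacking rule: use the highest base only. Highest is commercial burglary at $70,000. Combined base = $70,000.
A deadly weapon other than a firearm was used (+75%): $70,000 × 1.75 = $122,500.
Offense committed while released on bail in another case (+100%): $122,500 × 2 = $245,000.
Defendant is the primary caregiver for a dependent (−5%): $245,000 × 0.95 = $232,750.
$232,750 is within the $650,000 maximum.
$232,750 is at or above the $9,500 minimum.

$232,750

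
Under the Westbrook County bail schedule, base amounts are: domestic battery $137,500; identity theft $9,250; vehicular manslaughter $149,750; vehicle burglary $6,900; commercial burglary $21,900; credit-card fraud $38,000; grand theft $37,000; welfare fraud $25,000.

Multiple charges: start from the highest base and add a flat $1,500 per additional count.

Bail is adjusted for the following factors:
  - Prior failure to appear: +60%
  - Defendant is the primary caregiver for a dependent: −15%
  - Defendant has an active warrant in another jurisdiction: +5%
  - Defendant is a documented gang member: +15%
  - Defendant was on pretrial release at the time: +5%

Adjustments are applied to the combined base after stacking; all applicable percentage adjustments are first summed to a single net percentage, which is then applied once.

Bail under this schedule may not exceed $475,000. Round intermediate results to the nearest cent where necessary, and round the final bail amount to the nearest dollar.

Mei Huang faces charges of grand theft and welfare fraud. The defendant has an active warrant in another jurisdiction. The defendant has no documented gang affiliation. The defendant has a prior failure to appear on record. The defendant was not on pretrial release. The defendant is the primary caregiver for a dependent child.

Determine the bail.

Base amounts from the schedule: grand theft $37,000; welfare fraud $25,000.
Stacking rule: highest base plus $1,500 per additional charge. Highest is grand theft at $37,000; 1 additional charge → +$1,500. Combined base = $38,500.
Net percentage adjustment: +60% −15% +5% = +50%. $38,500 × 1.5 = $57,750.
$57,750 is within the $475,000 maximum.

$57,750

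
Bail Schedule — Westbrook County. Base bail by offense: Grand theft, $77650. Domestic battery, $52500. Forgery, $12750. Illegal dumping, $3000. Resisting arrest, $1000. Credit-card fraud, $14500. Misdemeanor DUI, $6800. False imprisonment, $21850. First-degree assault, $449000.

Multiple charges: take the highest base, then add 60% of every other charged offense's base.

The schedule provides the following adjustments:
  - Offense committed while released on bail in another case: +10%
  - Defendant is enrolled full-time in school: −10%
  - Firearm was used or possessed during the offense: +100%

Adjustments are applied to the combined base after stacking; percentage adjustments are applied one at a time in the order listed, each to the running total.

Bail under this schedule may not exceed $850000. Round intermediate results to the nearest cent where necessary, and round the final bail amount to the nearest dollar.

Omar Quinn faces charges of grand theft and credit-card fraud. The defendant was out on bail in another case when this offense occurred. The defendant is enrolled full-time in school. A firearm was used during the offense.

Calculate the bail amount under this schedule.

$170973

Base amounts from the schedule: grand theft $77650; credit-card fraud $14500.
Stacking rule: highest base plus 60% of each additional charge. Highest is grand theft at $77650. Additional: $14500 × 60% = $8700. Combined base = $77650 + $8700 = $86350.
Offense committed while released on bail in another case (+10%): $86350 × 1.1 = $94985.
Defendant is enrolled full-time in school (−10%): $94985 × 0.9 = $85486.50.
Firearm was used or possessed during the offense (+100%): $85486.50 × 2 = $170973.
$170973 is within the $850000 maximum.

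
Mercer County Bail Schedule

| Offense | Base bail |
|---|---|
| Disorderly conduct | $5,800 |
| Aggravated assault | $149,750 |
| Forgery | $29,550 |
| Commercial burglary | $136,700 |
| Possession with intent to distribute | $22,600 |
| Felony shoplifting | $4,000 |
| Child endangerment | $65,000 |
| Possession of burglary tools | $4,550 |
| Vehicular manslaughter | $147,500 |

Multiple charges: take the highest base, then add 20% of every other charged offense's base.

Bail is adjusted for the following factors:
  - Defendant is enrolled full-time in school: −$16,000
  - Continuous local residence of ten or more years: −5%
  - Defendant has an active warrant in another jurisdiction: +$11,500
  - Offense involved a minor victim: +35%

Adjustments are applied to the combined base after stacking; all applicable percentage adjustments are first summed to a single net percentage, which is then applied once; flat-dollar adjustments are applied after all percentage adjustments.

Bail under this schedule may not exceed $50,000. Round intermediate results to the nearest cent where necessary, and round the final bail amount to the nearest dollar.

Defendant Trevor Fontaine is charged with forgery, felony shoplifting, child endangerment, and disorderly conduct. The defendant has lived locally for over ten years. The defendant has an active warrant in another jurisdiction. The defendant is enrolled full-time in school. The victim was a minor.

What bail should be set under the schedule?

$50,000

Base amounts from the schedule: forgery $29,550; felony shoplifting $4,000; child endangerment $65,000; disorderly conduct $5,800.
Stacking rule: highest base plus 20% of each additional charge. Highest is child endangerment at $65,000. Additional: $29,550 × 20% = $5,910; $4,000 × 20% = $800; $5,800 × 20% = $1,160. Combined base = $65,000 + $7,870 = $72,870.
Net percentage adjustment: −5% +35% = +30%. $72,870 × 1.3 = $94,731.
Defendant is enrolled full-time in school (−$16,000 flat): $94,731 − $16,000 = $78,731.
Defendant has an active warrant in another jurisdiction (+$11,500 flat): $78,731 + $11,500 = $90,231.
Result $90,231 exceeds the maximum of $50,000; bail is capped at $50,000.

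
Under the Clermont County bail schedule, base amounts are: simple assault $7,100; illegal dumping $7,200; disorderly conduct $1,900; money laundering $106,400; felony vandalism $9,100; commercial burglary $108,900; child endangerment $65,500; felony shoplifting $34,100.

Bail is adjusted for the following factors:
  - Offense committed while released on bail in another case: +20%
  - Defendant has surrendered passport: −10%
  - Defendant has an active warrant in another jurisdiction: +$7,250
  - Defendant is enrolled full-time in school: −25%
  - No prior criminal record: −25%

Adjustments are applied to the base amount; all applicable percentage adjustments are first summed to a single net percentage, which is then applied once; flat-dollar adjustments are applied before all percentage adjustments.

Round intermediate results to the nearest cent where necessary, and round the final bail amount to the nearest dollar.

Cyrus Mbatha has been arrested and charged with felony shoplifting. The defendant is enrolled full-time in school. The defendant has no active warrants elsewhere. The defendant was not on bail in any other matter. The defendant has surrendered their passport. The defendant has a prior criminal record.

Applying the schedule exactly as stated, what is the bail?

$22,165

Base amounts from the schedule: felony shoplifting $34,100.
Single charge. Combined base = $34,100.
Net percentage adjustment: −10% −25% = −35%. $34,100 × 0.65 = $22,165.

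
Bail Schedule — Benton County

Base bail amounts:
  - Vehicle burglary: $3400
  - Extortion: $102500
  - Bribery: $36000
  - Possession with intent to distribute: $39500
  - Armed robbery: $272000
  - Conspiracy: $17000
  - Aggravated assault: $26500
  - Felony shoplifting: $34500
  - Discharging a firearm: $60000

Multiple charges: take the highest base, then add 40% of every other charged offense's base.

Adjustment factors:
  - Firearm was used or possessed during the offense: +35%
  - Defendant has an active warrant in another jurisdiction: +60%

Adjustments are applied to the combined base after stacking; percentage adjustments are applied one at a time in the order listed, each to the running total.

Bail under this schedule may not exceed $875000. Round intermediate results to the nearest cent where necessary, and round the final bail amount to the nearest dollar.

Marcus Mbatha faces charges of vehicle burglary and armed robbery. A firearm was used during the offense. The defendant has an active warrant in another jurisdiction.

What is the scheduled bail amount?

$590458

Base amounts from the schedule: vehicle burglary $3400; armed robbery $272000.
Stacking rule: highest base plus 40% of each additional charge. Highest is armed robbery at $272000. Additional: $3400 × 40% = $1360. Combined base = $272000 + $1360 = $273360.
Firearm was used or possessed during the offense (+35%): $273360 × 1.35 = $369036.
Defendant has an active warrant in another jurisdiction (+60%): $369036 × 1.6 = $590457.60.
$590457.60 is within the $875000 maximum.
Rounded to the nearest dollar: $590458.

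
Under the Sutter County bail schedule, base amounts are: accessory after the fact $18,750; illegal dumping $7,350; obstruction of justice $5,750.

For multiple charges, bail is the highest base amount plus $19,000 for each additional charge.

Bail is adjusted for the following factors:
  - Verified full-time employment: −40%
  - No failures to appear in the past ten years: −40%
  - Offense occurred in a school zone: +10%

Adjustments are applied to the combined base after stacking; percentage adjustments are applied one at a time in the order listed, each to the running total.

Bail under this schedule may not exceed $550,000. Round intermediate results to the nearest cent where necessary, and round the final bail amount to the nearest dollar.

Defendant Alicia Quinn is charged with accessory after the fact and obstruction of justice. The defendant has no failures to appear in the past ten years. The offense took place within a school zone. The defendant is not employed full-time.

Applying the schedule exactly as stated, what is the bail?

$24,915

Base amounts from the schedule: accessory after the fact $18,750; obstruction of justice $5,750.
Stacking rule: highest base plus $19,000 per additional charge. Highest is accessory after the fact at $18,750; 1 additional charge → +$19,000. Combined base = $37,750.
No failures to appear in the past ten years (−40%): $37,750 × 0.6 = $22,650.
Offense occurred in a school zone (+10%): $22,650 × 1.1 = $24,915.
$24,915 is within the $550,000 maximum.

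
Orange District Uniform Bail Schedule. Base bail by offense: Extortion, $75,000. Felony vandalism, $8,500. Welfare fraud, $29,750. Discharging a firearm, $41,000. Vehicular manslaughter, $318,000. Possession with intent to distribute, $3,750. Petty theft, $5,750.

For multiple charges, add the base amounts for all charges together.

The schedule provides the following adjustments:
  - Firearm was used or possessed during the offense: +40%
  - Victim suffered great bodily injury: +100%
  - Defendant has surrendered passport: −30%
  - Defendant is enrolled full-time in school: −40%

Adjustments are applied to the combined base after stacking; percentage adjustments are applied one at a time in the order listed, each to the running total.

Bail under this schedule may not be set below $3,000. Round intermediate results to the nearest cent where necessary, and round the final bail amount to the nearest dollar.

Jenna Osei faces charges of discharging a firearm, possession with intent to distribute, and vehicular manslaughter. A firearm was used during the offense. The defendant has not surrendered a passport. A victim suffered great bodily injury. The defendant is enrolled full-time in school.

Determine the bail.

Base amounts from the schedule: discharging a firearm $41,000; possession with intent to distribute $3,750; vehicular manslaughter $318,000.
Stacking rule: sum of all bases. $41,000 + $3,750 + $318,000 = $362,750.
Firearm was used or possessed during the offense (+40%): $362,750 × 1.4 = $507,850.
Victim suffered great bodily injury (+100%): $507,850 × 2 = $1,015,700.
Defendant is enrolled full-time in school (−40%): $1,015,700 × 0.6 = $609,420.
$609,420 is at or above the $3,000 minimum.

$609,420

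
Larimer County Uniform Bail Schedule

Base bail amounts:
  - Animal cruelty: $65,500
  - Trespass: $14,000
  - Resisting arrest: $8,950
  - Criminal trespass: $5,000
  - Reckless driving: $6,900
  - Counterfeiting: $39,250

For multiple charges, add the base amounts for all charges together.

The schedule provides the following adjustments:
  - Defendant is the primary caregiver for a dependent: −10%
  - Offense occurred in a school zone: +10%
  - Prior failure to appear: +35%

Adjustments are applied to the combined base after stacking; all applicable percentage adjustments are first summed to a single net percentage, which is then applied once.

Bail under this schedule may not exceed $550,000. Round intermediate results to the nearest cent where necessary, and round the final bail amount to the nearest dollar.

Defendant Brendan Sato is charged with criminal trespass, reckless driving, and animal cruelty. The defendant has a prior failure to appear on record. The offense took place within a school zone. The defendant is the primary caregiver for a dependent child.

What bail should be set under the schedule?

$104,490

Base amounts from the schedule: criminal trespass $5,000; reckless driving $6,900; animal cruelty $65,500.
Stacking rule: sum of all bases. $5,000 + $6,900 + $65,500 = $77,400.
Net percentage adjustment: −10% +10% +35% = +35%. $77,400 × 1.35 = $104,490.
$104,490 is within the $550,000 maximum.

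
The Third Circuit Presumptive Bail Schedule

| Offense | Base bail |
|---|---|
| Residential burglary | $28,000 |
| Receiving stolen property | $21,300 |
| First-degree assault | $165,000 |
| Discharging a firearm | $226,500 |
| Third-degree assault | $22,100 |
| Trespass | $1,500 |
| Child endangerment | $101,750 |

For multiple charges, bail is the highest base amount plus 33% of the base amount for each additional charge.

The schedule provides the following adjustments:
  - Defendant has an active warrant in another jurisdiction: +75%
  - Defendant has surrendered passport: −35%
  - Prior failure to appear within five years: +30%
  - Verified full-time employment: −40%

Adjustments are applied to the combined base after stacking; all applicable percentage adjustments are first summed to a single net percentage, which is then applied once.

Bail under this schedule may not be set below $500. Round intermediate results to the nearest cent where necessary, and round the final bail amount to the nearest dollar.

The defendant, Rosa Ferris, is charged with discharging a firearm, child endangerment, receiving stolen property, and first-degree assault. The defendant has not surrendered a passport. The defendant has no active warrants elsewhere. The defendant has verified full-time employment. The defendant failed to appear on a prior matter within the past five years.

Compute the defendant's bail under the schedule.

Base amounts from the schedule: discharging a firearm $226,500; child endangerment $101,750; receiving stolen property $21,300; first-degree assault $165,000.
Stacking rule: highest base plus 33% of each additional charge. Highest is discharging a firearm at $226,500. Additional: $101,750 × 33% = $33,577.50; $21,300 × 33% = $7,029; $165,000 × 33% = $54,450. Combined base = $226,500 + $95,056.50 = $321,556.50.
Net percentage adjustment: +30% −40% = −10%. $321,556.50 × 0.9 = $289,400.85.
$289,400.85 is at or above the $500 minimum.
Rounded to the nearest dollar: $289,401.

$289,401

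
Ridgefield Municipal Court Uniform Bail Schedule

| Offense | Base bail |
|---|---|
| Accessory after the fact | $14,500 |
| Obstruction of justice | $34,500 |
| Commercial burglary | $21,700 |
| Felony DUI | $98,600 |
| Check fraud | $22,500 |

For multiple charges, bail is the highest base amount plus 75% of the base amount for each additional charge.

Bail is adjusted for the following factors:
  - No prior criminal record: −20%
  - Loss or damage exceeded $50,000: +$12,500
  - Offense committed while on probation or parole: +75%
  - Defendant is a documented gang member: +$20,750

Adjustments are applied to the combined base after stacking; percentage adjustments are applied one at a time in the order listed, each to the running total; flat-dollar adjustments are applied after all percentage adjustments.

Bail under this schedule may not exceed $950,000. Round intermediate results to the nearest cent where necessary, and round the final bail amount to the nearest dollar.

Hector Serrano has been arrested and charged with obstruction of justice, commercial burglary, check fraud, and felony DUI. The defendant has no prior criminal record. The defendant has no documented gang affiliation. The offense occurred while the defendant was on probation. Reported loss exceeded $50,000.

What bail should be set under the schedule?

Base amounts from the schedule: obstruction of justice $34,500; commercial burglary $21,700; check fraud $22,500; felony DUI $98,600.
Stacking rule: highest base plus 75% of each additional charge. Highest is felony DUI at $98,600. Additional: $34,500 × 75% = $25,875; $21,700 × 75% = $16,275; $22,500 × 75% = $16,875. Combined base = $98,600 + $59,025 = $157,625.
No prior criminal record (−20%): $157,625 × 0.8 = $126,100.
Offense committed while on probation or parole (+75%): $126,100 × 1.75 = $220,675.
Loss or damage exceeded $50,000 (+$12,500 flat): $220,675 + $12,500 = $233,175.
$233,175 is within the $950,000 maximum.

$233,175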